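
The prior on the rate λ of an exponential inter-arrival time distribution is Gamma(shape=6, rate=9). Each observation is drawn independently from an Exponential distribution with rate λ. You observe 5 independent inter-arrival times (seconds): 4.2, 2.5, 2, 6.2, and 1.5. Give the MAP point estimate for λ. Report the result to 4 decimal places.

λ̂_MAP = 0.3937

The Exponential(rate=λ) likelihood is ∝ λ^n e^(−λΣtᵢ). Here n = 5 and Σtᵢ = 4.2 + 2.5 + 2 + 6.2 + 1.5 = 16.4.
Posterior ∝ λ^5e^(−9λ) · λ^5e^(−16.4λ) = λ^10e^(−25.4λ), i.e. Gamma(11, 25.4).
Mode = (a−1)/b = 10/25.4 ≈ 0.3937.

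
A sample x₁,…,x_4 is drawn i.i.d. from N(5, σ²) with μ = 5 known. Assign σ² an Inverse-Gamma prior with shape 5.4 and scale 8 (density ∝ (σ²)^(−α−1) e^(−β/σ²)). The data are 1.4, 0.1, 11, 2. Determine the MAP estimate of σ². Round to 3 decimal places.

Sum of squared deviations about the known mean: SS = (1.4−5)² + (0.1−5)² + (11−5)² + (2−5)² = 81.97.
The Normal likelihood contributes (σ²)^(−n/2) exp(−SS/(2σ²)), so the posterior is Inverse-Gamma(α + n/2, β + SS/2) = Inverse-Gamma(7.4, 48.985).
The mode of Inverse-Gamma(a, b) is b/(a+1) = 48.985/8.4 ≈ 5.832.

σ̂²_MAP = 5.832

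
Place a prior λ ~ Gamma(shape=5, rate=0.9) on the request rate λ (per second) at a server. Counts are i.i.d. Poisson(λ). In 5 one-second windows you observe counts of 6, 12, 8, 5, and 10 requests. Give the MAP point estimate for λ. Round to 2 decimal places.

Σxᵢ = 6+12+8+5+10 = 41, with n = 5.
Posterior ∝ λ^4e^(−0.9λ) · λ^41e^(−5λ) = λ^45e^(−5.9λ), i.e. Gamma(shape=46, rate=5.9).
The mode of a Gamma(a, b) with a ≥ 1 (shape–rate) is (a−1)/b = 45/5.9 ≈ 7.63.

λ̂_MAP = 7.63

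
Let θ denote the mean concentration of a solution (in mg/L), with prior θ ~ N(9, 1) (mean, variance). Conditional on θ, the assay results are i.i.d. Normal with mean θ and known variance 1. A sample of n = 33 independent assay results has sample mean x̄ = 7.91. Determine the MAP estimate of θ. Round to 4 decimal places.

n = 33, x̄ = 7.91.
For a Normal prior and Normal likelihood with known variance, the posterior is Normal; its mode equals its mean, the precision-weighted average.
Prior precision 1/σ₀² = 1/1 = 1; data precision n/σ² = 33/1 = 33.
θ̂ = (1·9 + 33·7.91) / (1 + 33) = 270.03/34 = 27003/3400 ≈ 7.9421.

θ̂_MAP = 7.9421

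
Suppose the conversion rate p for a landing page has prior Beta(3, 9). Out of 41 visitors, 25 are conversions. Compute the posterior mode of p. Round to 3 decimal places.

p̂_MAP = 0.529

Prior: Beta(3, 9).
Data: 25 successes in 41 trials. The binomial likelihood contributes p^25(1−p)^16, so the posterior is Beta(3+25, 9+16) = Beta(28, 25).
For Beta(a, b) with a, b > 1 the mode is (a−1)/(a+b−2) = 27/51 ≈ 0.529.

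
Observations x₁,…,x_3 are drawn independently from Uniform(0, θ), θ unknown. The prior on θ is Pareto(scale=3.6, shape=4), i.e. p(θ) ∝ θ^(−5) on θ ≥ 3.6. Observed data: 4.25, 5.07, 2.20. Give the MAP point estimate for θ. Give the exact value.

θ̂_MAP = 5.07

The Uniform(0, θ) likelihood is θ^(−n) for θ ≥ max(xᵢ), zero otherwise. Here max(xᵢ) = 5.07.
Posterior ∝ θ^(−5) · θ^(−3) = θ^(−8) on θ ≥ max(3.6, 5.07) = 5.07.
This density is strictly decreasing in θ, so the posterior mode lies at the lower boundary of the support.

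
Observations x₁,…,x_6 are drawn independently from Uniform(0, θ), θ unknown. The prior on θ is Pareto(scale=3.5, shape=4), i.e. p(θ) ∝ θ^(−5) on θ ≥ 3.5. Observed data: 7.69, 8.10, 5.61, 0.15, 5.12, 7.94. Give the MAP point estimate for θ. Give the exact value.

The Uniform(0, θ) likelihood is θ^(−n) for θ ≥ max(xᵢ), zero otherwise. Here max(xᵢ) = 8.10.
Posterior ∝ θ^(−5) · θ^(−6) = θ^(−11) on θ ≥ max(3.5, 8.10) = 8.10.
This density is strictly decreasing in θ, so the posterior mode lies at the lower boundary of the support.

θ̂_MAP = 8.10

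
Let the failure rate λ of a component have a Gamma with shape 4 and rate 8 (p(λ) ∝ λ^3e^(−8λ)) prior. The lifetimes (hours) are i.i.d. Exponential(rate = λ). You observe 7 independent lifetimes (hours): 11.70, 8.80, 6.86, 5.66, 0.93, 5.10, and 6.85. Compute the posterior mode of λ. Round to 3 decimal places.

λ̂_MAP = 0.186

The Exponential(rate=λ) likelihood is ∝ λ^n e^(−λΣtᵢ). Here n = 7 and Σtᵢ = 11.70 + 8.80 + 6.86 + 5.66 + 0.93 + 5.10 + 6.85 = 45.90.
Posterior ∝ λ^3e^(−8λ) · λ^7e^(−45.90λ) = λ^10e^(−53.90λ), i.e. Gamma(11, 53.90).
Mode = (a−1)/b = 10/53.90 ≈ 0.186.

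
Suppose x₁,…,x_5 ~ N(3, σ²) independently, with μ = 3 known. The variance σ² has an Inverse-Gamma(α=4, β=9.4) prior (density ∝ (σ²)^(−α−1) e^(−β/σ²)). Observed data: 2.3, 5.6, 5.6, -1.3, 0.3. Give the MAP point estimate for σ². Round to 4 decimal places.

σ̂²_MAP = 3.9060

Sum of squared deviations about the known mean: SS = (2.3−3)² + (5.6−3)² + (5.6−3)² + (-1.3−3)² + (0.3−3)² = 39.79.
The Normal likelihood contributes (σ²)^(−n/2) exp(−SS/(2σ²)), so the posterior is Inverse-Gamma(α + n/2, β + SS/2) = Inverse-Gamma(6.5, 29.295).
The mode of Inverse-Gamma(a, b) is b/(a+1) = 29.295/7.5 ≈ 3.9060.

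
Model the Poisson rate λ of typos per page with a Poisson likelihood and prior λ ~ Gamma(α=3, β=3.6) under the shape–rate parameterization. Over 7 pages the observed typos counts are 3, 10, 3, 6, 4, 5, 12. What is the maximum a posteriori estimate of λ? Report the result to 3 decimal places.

λ̂_MAP = 4.245

Σxᵢ = 3+10+3+6+4+5+12 = 43, with n = 7.
Posterior ∝ λ^2e^(−3.6λ) · λ^43e^(−7λ) = λ^45e^(−10.6λ), i.e. Gamma(shape=46, rate=10.6).
The mode of a Gamma(a, b) with a ≥ 1 (shape–rate) is (a−1)/b = 45/10.6 ≈ 4.245.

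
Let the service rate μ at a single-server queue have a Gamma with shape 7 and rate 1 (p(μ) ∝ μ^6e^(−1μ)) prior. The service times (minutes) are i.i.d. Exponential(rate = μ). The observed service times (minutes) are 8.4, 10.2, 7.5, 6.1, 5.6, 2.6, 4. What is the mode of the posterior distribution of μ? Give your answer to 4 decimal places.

μ̂_MAP = 0.2863

The Exponential(rate=μ) likelihood is ∝ μ^n e^(−μΣtᵢ). Here n = 7 and Σtᵢ = 8.4 + 10.2 + 7.5 + 6.1 + 5.6 + 2.6 + 4 = 44.4.
Posterior ∝ μ^6e^(−1μ) · μ^7e^(−44.4μ) = μ^13e^(−45.4μ), i.e. Gamma(14, 45.4).
Mode = (a−1)/b = 13/45.4 ≈ 0.2863.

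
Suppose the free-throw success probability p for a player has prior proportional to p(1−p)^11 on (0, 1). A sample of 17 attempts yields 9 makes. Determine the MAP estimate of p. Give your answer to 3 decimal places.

The prior density ∝ p(1−p)^11 is the kernel of Beta(2, 12).
Data: 9 successes in 17 trials. The binomial likelihood contributes p^9(1−p)^8, so the posterior is Beta(2+9, 12+8) = Beta(11, 20).
For Beta(a, b) with a, b > 1 the mode is (a−1)/(a+b−2) = 10/29 ≈ 0.345.

p̂_MAP = 0.345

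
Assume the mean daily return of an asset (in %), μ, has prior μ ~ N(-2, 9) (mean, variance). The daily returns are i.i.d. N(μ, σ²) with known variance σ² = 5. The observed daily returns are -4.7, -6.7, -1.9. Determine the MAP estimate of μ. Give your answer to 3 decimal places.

μ̂_MAP = -4.053

n = 3; x̄ = ((-4.7) + (-6.7) + (-1.9))/3 = -13.3/3 = -133/30 ≈ -4.4333.
For a Normal prior and Normal likelihood with known variance, the posterior is Normal; its mode equals its mean, the precision-weighted average.
Prior precision 1/σ₀² = 1/9; data precision n/σ² = 3/5 = 0.6.
μ̂ = ((1/9)·(-2) + 0.6·(-133/30)) / (1/9 + 0.6) = (-1297/450)/(32/45) = -4.053125 ≈ -4.053.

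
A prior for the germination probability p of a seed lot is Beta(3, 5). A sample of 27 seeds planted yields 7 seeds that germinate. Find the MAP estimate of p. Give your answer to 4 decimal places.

p̂_MAP = 0.2727

Prior: Beta(3, 5).
Data: 7 successes in 27 trials. The binomial likelihood contributes p^7(1−p)^20, so the posterior is Beta(3+7, 5+20) = Beta(10, 25).
For Beta(a, b) with a, b > 1 the mode is (a−1)/(a+b−2) = 9/33 ≈ 0.2727.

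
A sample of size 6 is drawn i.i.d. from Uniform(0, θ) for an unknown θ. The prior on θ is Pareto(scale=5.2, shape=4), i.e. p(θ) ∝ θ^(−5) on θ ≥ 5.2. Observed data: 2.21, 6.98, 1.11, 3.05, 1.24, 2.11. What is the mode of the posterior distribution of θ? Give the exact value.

The Uniform(0, θ) likelihood is θ^(−n) for θ ≥ max(xᵢ), zero otherwise. Here max(xᵢ) = 6.98.
Posterior ∝ θ^(−5) · θ^(−6) = θ^(−11) on θ ≥ max(5.2, 6.98) = 6.98.
This density is strictly decreasing in θ, so the posterior mode lies at the lower boundary of the support.

θ̂_MAP = 6.98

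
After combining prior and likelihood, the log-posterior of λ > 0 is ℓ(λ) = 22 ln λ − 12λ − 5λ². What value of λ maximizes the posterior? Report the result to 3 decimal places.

λ̂_MAP = 1.000

ℓ'(λ) = 22/λ − 12 − 10λ. Setting this to zero and multiplying by λ: 10λ² + 12λ − 22 = 0.
λ = (−12 + √(12² + 4·10·22)) / (2·10) = (−12 + √1024) / 20 = (−12 + 32)/20 = 1.
ℓ''(λ) = −22/λ² − 10 < 0, confirming a maximum.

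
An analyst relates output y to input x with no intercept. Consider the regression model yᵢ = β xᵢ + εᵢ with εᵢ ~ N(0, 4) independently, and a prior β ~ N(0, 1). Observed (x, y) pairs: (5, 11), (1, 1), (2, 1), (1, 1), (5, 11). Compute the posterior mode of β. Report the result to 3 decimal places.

β̂_MAP = 1.900

log p(β | y) = −Σ(yᵢ − βxᵢ)²/(2·4) − β²/(2·1) + const.
Setting the derivative to zero: Σxᵢ(yᵢ − βxᵢ)/4 − β/1 = 0, so β = Σxᵢyᵢ / (Σxᵢ² + σ²/τ²).
Σxᵢyᵢ = 5·11 + 1·1 + 2·1 + 1·1 + 5·11 = 114; Σxᵢ² = 56; σ²/τ² = 4.
β̂_MAP = 114 / (56 + 4) = 114/60 ≈ 1.900.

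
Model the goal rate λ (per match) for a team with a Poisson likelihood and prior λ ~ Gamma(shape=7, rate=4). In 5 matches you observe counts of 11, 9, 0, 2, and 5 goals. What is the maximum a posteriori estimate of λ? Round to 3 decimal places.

λ̂_MAP = 3.667

Σxᵢ = 11+9+0+2+5 = 27, with n = 5.
Posterior ∝ λ^6e^(−4λ) · λ^27e^(−5λ) = λ^33e^(−9λ), i.e. Gamma(shape=34, rate=9).
The mode of a Gamma(a, b) with a ≥ 1 (shape–rate) is (a−1)/b = 33/9 ≈ 3.667.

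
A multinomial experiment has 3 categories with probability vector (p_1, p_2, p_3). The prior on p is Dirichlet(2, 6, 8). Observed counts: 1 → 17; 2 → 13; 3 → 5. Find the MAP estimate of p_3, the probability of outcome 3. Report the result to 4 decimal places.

The posterior is Dirichlet(αᵢ + nᵢ) = Dirichlet(19, 19, 13).
For a Dirichlet(a₁,…,a_K) with all aᵢ > 1, the mode has j-th component (aⱼ − 1)/(Σaᵢ − K).
Here Σaᵢ = 51 and K = 3, so p_3 = (13 − 1)/(51 − 3) = 12/48 ≈ 0.2500.

MAP estimate: 0.2500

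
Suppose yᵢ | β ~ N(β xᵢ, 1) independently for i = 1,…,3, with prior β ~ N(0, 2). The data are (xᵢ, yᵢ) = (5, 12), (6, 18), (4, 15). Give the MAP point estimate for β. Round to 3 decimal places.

log p(β | y) = −Σ(yᵢ − βxᵢ)²/(2·1) − β²/(2·2) + const.
Setting the derivative to zero: Σxᵢ(yᵢ − βxᵢ)/1 − β/2 = 0, so β = Σxᵢyᵢ / (Σxᵢ² + σ²/τ²).
Σxᵢyᵢ = 5·12 + 6·18 + 4·15 = 228; Σxᵢ² = 77; σ²/τ² = 0.5.
β̂_MAP = 228 / (77 + 0.5) = 228/77.5 ≈ 2.942.

β̂_MAP = 2.942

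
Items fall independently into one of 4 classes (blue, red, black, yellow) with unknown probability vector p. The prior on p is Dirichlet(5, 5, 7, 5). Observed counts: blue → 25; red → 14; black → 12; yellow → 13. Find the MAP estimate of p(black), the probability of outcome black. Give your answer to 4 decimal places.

MAP estimate of p(black) = 0.2195

The posterior is Dirichlet(αᵢ + nᵢ) = Dirichlet(30, 19, 19, 18).
For a Dirichlet(a₁,…,a_K) with all aᵢ > 1, the mode has j-th component (aⱼ − 1)/(Σaᵢ − K).
Here Σaᵢ = 86 and K = 4, so p(black) = (19 − 1)/(86 − 4) = 18/82 ≈ 0.2195.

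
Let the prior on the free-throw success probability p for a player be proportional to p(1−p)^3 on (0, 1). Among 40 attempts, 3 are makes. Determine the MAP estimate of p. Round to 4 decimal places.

The prior density ∝ p(1−p)^3 is the kernel of Beta(2, 4).
Data: 3 successes in 40 trials. The binomial likelihood contributes p^3(1−p)^37, so the posterior is Beta(2+3, 4+37) = Beta(5, 41).
For Beta(a, b) with a, b > 1 the mode is (a−1)/(a+b−2) = 4/44 ≈ 0.0909.

p̂_MAP = 0.0909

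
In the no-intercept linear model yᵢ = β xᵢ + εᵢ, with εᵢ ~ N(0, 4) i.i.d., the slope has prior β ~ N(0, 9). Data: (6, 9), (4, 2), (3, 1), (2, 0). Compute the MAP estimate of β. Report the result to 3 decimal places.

β̂_MAP = 0.993

log p(β | y) = −Σ(yᵢ − βxᵢ)²/(2·4) − β²/(2·9) + const.
Setting the derivative to zero: Σxᵢ(yᵢ − βxᵢ)/4 − β/9 = 0, so β = Σxᵢyᵢ / (Σxᵢ² + σ²/τ²).
Σxᵢyᵢ = 6·9 + 4·2 + 3·1 + 2·0 = 65; Σxᵢ² = 65; σ²/τ² = 4/9.
β̂_MAP = 65 / (65 + 4/9) = 65/(589/9) = 585/589 ≈ 0.993.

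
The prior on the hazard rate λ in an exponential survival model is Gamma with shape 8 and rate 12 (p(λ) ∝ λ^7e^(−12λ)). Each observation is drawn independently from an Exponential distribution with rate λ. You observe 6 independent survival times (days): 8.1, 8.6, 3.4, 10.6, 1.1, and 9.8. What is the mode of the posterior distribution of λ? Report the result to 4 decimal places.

λ̂_MAP = 0.2425

The Exponential(rate=λ) likelihood is ∝ λ^n e^(−λΣtᵢ). Here n = 6 and Σtᵢ = 8.1 + 8.6 + 3.4 + 10.6 + 1.1 + 9.8 = 41.6.
Posterior ∝ λ^7e^(−12λ) · λ^6e^(−41.6λ) = λ^13e^(−53.6λ), i.e. Gamma(14, 53.6).
Mode = (a−1)/b = 13/53.6 ≈ 0.2425.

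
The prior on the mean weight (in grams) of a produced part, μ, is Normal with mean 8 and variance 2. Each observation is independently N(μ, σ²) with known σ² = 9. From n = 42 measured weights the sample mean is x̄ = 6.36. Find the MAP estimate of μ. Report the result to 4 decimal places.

n = 42, x̄ = 6.36.
For a Normal prior and Normal likelihood with known variance, the posterior is Normal; its mode equals its mean, the precision-weighted average.
Prior precision 1/σ₀² = 1/2 = 0.5; data precision n/σ² = 42/9 = 14/3.
μ̂ = (0.5·8 + (14/3)·6.36) / (0.5 + 14/3) = 33.68/(31/6) = 5052/775 ≈ 6.5187.

μ̂_MAP = 6.5187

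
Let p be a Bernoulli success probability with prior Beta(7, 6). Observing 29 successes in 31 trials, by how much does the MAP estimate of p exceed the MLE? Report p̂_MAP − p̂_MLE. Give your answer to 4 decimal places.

Posterior is Beta(36, 8); MAP = (36−1)/(44−2) = 35/42 ≈ 0.83333.
MLE ignores the prior: p̂_MLE = k/n = 29/31 ≈ 0.93548.
Difference = 35/42 − 29/31 = -19/186 ≈ -0.1022.

MAP − MLE = -0.1022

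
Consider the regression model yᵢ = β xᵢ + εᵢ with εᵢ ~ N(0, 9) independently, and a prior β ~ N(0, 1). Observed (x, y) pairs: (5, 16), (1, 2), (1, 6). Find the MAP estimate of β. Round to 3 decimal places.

log p(β | y) = −Σ(yᵢ − βxᵢ)²/(2·9) − β²/(2·1) + const.
Setting the derivative to zero: Σxᵢ(yᵢ − βxᵢ)/9 − β/1 = 0, so β = Σxᵢyᵢ / (Σxᵢ² + σ²/τ²).
Σxᵢyᵢ = 5·16 + 1·2 + 1·6 = 88; Σxᵢ² = 27; σ²/τ² = 9.
β̂_MAP = 88 / (27 + 9) = 88/36 ≈ 2.444.

β̂_MAP = 2.444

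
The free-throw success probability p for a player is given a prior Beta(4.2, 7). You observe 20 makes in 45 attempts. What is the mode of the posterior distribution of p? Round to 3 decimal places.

Prior: Beta(4.2, 7).
Data: 20 successes in 45 trials. The binomial likelihood contributes p^20(1−p)^25, so the posterior is Beta(4.2+20, 7+25) = Beta(24.2, 32).
For Beta(a, b) with a, b > 1 the mode is (a−1)/(a+b−2) = 23.2/54.2 ≈ 0.428.

p̂_MAP = 0.428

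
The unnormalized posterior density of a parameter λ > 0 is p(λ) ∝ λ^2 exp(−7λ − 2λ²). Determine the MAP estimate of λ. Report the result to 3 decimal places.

ℓ'(λ) = 2/λ − 7 − 4λ. Setting this to zero and multiplying by λ: 4λ² + 7λ − 2 = 0.
λ = (−7 + √(7² + 4·4·2)) / (2·4) = (−7 + √81) / 8 = (−7 + 9)/8 = 1/4.
ℓ''(λ) = −2/λ² − 4 < 0, confirming a maximum.

λ̂_MAP = 0.250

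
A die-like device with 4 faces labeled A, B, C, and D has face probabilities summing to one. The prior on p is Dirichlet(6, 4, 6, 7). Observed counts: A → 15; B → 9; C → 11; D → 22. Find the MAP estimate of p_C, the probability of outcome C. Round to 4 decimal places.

The posterior is Dirichlet(αᵢ + nᵢ) = Dirichlet(21, 13, 17, 29).
For a Dirichlet(a₁,…,a_K) with all aᵢ > 1, the mode has j-th component (aⱼ − 1)/(Σaᵢ − K).
Here Σaᵢ = 80 and K = 4, so p_C = (17 − 1)/(80 − 4) = 16/76 ≈ 0.2105.

MAP estimate of p_C = 0.2105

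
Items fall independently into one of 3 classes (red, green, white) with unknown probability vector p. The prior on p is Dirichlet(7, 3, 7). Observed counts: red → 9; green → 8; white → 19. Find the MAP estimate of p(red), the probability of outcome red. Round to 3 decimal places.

The posterior is Dirichlet(αᵢ + nᵢ) = Dirichlet(16, 11, 26).
For a Dirichlet(a₁,…,a_K) with all aᵢ > 1, the mode has j-th component (aⱼ − 1)/(Σaᵢ − K).
Here Σaᵢ = 53 and K = 3, so p(red) = (16 − 1)/(53 − 3) = 15/50 ≈ 0.300.

MAP estimate of p(red) = 0.300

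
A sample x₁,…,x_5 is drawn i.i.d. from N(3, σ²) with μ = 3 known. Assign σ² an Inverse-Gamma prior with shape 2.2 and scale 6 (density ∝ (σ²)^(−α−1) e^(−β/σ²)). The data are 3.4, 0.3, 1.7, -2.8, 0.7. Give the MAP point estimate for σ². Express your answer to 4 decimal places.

Sum of squared deviations about the known mean: SS = (3.4−3)² + (0.3−3)² + (1.7−3)² + (-2.8−3)² + (0.7−3)² = 48.07.
The Normal likelihood contributes (σ²)^(−n/2) exp(−SS/(2σ²)), so the posterior is Inverse-Gamma(α + n/2, β + SS/2) = Inverse-Gamma(4.7, 30.035).
The mode of Inverse-Gamma(a, b) is b/(a+1) = 30.035/5.7 ≈ 5.2693.

σ̂²_MAP = 5.2693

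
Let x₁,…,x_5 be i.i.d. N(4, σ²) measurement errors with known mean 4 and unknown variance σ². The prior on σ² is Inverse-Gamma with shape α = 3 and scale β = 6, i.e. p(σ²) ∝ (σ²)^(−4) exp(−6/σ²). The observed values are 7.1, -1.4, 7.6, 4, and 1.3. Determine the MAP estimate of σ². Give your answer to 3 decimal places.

σ̂²_MAP = 5.463

Sum of squared deviations about the known mean: SS = (7.1−4)² + (-1.4−4)² + (7.6−4)² + (4−4)² + (1.3−4)² = 59.02.
The Normal likelihood contributes (σ²)^(−n/2) exp(−SS/(2σ²)), so the posterior is Inverse-Gamma(α + n/2, β + SS/2) = Inverse-Gamma(5.5, 35.51).
The mode of Inverse-Gamma(a, b) is b/(a+1) = 35.51/6.5 ≈ 5.463.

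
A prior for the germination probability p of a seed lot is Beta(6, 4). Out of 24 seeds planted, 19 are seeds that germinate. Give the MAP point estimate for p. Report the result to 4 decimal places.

p̂_MAP = 0.7500

Prior: Beta(6, 4).
Data: 19 successes in 24 trials. The binomial likelihood contributes p^19(1−p)^5, so the posterior is Beta(6+19, 4+5) = Beta(25, 9).
For Beta(a, b) with a, b > 1 the mode is (a−1)/(a+b−2) = 24/32 ≈ 0.7500.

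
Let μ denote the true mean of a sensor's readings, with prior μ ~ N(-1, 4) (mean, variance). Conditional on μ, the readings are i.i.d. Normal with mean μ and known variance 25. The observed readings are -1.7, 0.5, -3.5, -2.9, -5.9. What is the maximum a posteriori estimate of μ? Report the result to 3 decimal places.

n = 5; x̄ = ((-1.7) + 0.5 + (-3.5) + (-2.9) + (-5.9))/5 = -13.5/5 = -2.7.
For a Normal prior and Normal likelihood with known variance, the posterior is Normal; its mode equals its mean, the precision-weighted average.
Prior precision 1/σ₀² = 1/4 = 0.25; data precision n/σ² = 5/25 = 0.2.
μ̂ = (0.25·(-1) + 0.2·(-2.7)) / (0.25 + 0.2) = (-0.79)/0.45 = -79/45 ≈ -1.756.

μ̂_MAP = -1.756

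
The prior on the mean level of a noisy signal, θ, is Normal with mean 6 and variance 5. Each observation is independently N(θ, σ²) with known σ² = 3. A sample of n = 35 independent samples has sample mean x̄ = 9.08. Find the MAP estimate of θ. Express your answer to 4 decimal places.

θ̂_MAP = 9.0281

n = 35, x̄ = 9.08.
For a Normal prior and Normal likelihood with known variance, the posterior is Normal; its mode equals its mean, the precision-weighted average.
Prior precision 1/σ₀² = 1/5 = 0.2; data precision n/σ² = 35/3.
θ̂ = (0.2·6 + (35/3)·9.08) / (0.2 + 35/3) = (1607/15)/(178/15) = 1607/178 ≈ 9.0281.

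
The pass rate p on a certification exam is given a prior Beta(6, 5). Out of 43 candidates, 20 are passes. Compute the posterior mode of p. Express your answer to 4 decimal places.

p̂_MAP = 0.4808

Prior: Beta(6, 5).
Data: 20 successes in 43 trials. The binomial likelihood contributes p^20(1−p)^23, so the posterior is Beta(6+20, 5+23) = Beta(26, 28).
For Beta(a, b) with a, b > 1 the mode is (a−1)/(a+b−2) = 25/52 ≈ 0.4808.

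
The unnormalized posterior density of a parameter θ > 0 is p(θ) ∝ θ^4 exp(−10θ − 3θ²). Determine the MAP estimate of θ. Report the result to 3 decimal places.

ℓ'(θ) = 4/θ − 10 − 6θ. Setting this to zero and multiplying by θ: 6θ² + 10θ − 4 = 0.
θ = (−10 + √(10² + 4·6·4)) / (2·6) = (−10 + √196) / 12 = (−10 + 14)/12 = 1/3.
ℓ''(θ) = −4/θ² − 6 < 0, confirming a maximum.

θ̂_MAP = 0.333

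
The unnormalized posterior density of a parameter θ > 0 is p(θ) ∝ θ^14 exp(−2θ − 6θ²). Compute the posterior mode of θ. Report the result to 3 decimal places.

ℓ'(θ) = 14/θ − 2 − 12θ. Setting this to zero and multiplying by θ: 12θ² + 2θ − 14 = 0.
θ = (−2 + √(2² + 4·12·14)) / (2·12) = (−2 + √676) / 24 = (−2 + 26)/24 = 1.
ℓ''(θ) = −14/θ² − 12 < 0, confirming a maximum.

θ̂_MAP = 1.000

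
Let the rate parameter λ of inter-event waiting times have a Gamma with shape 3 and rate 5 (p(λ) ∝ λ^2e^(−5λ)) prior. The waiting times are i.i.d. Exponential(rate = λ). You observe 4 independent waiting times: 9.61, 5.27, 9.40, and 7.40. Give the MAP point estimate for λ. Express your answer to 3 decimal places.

The Exponential(rate=λ) likelihood is ∝ λ^n e^(−λΣtᵢ). Here n = 4 and Σtᵢ = 9.61 + 5.27 + 9.40 + 7.40 = 31.68.
Posterior ∝ λ^2e^(−5λ) · λ^4e^(−31.68λ) = λ^6e^(−36.68λ), i.e. Gamma(7, 36.68).
Mode = (a−1)/b = 6/36.68 ≈ 0.164.

λ̂_MAP = 0.164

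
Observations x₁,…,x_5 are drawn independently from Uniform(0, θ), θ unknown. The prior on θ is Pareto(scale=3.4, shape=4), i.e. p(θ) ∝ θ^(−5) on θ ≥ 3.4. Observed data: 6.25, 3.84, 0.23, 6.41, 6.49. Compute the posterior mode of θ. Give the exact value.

θ̂_MAP = 6.49

The Uniform(0, θ) likelihood is θ^(−n) for θ ≥ max(xᵢ), zero otherwise. Here max(xᵢ) = 6.49.
Posterior ∝ θ^(−5) · θ^(−5) = θ^(−10) on θ ≥ max(3.4, 6.49) = 6.49.
This density is strictly decreasing in θ, so the posterior mode lies at the lower boundary of the support.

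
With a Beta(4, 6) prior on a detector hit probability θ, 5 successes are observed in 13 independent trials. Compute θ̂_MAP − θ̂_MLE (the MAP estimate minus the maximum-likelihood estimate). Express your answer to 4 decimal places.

MAP − MLE = -0.0037

Posterior is Beta(9, 14); MAP = (9−1)/(23−2) = 8/21 ≈ 0.38095.
MLE ignores the prior: θ̂_MLE = k/n = 5/13 ≈ 0.38462.
Difference = 8/21 − 5/13 = -1/273 ≈ -0.0037.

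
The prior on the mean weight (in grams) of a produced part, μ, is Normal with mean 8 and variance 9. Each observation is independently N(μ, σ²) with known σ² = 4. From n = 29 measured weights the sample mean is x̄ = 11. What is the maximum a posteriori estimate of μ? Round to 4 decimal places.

n = 29, x̄ = 11.
For a Normal prior and Normal likelihood with known variance, the posterior is Normal; its mode equals its mean, the precision-weighted average.
Prior precision 1/σ₀² = 1/9; data precision n/σ² = 29/4 = 7.25.
μ̂ = ((1/9)·8 + 7.25·11) / (1/9 + 7.25) = (2903/36)/(265/36) = 2903/265 ≈ 10.9547.

μ̂_MAP = 10.9547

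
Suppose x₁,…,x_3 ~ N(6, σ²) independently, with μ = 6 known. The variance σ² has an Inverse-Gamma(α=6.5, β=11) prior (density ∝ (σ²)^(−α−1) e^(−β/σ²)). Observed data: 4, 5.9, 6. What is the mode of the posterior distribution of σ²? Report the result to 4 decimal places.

σ̂²_MAP = 1.4450

Sum of squared deviations about the known mean: SS = (4−6)² + (5.9−6)² + (6−6)² = 4.01.
The Normal likelihood contributes (σ²)^(−n/2) exp(−SS/(2σ²)), so the posterior is Inverse-Gamma(α + n/2, β + SS/2) = Inverse-Gamma(8, 13.005).
The mode of Inverse-Gamma(a, b) is b/(a+1) = 13.005/9 ≈ 1.4450.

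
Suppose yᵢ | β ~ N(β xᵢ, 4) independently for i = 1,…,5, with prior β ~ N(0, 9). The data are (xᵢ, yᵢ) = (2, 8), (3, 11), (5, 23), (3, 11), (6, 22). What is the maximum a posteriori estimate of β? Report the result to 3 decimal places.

log p(β | y) = −Σ(yᵢ − βxᵢ)²/(2·4) − β²/(2·9) + const.
Setting the derivative to zero: Σxᵢ(yᵢ − βxᵢ)/4 − β/9 = 0, so β = Σxᵢyᵢ / (Σxᵢ² + σ²/τ²).
Σxᵢyᵢ = 2·8 + 3·11 + 5·23 + 3·11 + 6·22 = 329; Σxᵢ² = 83; σ²/τ² = 4/9.
β̂_MAP = 329 / (83 + 4/9) = 329/(751/9) = 2961/751 ≈ 3.943.

β̂_MAP = 3.943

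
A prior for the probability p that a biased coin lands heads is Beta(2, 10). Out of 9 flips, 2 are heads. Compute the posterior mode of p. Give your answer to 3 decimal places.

p̂_MAP = 0.158

Prior: Beta(2, 10).
Data: 2 successes in 9 trials. The binomial likelihood contributes p^2(1−p)^7, so the posterior is Beta(2+2, 10+7) = Beta(4, 17).
For Beta(a, b) with a, b > 1 the mode is (a−1)/(a+b−2) = 3/19 ≈ 0.158.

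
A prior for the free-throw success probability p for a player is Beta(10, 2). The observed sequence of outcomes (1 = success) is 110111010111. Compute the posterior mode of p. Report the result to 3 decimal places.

Prior: Beta(10, 2).
Data: 9 successes in 12 trials (from the sequence). The binomial likelihood contributes p^9(1−p)^3, so the posterior is Beta(10+9, 2+3) = Beta(19, 5).
For Beta(a, b) with a, b > 1 the mode is (a−1)/(a+b−2) = 18/22 ≈ 0.818.

p̂_MAP = 0.818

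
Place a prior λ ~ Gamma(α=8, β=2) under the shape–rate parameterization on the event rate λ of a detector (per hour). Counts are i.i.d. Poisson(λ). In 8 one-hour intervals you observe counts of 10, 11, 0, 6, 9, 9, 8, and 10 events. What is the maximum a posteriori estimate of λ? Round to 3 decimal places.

Σxᵢ = 10+11+0+6+9+9+8+10 = 63, with n = 8.
Posterior ∝ λ^7e^(−2λ) · λ^63e^(−8λ) = λ^70e^(−10λ), i.e. Gamma(shape=71, rate=10).
The mode of a Gamma(a, b) with a ≥ 1 (shape–rate) is (a−1)/b = 70/10 ≈ 7.000.

λ̂_MAP = 7.000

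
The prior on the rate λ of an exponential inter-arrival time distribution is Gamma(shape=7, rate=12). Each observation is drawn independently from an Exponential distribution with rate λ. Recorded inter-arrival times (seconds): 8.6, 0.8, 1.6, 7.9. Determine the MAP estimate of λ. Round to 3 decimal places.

λ̂_MAP = 0.324

The Exponential(rate=λ) likelihood is ∝ λ^n e^(−λΣtᵢ). Here n = 4 and Σtᵢ = 8.6 + 0.8 + 1.6 + 7.9 = 18.9.
Posterior ∝ λ^6e^(−12λ) · λ^4e^(−18.9λ) = λ^10e^(−30.9λ), i.e. Gamma(11, 30.9).
Mode = (a−1)/b = 10/30.9 ≈ 0.324.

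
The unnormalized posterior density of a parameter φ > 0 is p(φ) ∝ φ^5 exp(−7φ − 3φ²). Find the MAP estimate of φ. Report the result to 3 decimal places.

ℓ'(φ) = 5/φ − 7 − 6φ. Setting this to zero and multiplying by φ: 6φ² + 7φ − 5 = 0.
φ = (−7 + √(7² + 4·6·5)) / (2·6) = (−7 + √169) / 12 = (−7 + 13)/12 = 1/2.
ℓ''(φ) = −5/φ² − 6 < 0, confirming a maximum.

φ̂_MAP = 0.500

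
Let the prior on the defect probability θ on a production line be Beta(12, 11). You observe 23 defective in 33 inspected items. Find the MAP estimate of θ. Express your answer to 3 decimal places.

θ̂_MAP = 0.630

Prior: Beta(12, 11).
Data: 23 successes in 33 trials. The binomial likelihood contributes θ^23(1−θ)^10, so the posterior is Beta(12+23, 11+10) = Beta(35, 21).
For Beta(a, b) with a, b > 1 the mode is (a−1)/(a+b−2) = 34/54 ≈ 0.630.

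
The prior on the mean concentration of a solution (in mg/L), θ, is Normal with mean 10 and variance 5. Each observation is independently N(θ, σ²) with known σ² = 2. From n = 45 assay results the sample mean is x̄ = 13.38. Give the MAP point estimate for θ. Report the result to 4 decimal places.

n = 45, x̄ = 13.38.
For a Normal prior and Normal likelihood with known variance, the posterior is Normal; its mode equals its mean, the precision-weighted average.
Prior precision 1/σ₀² = 1/5 = 0.2; data precision n/σ² = 45/2 = 22.5.
θ̂ = (0.2·10 + 22.5·13.38) / (0.2 + 22.5) = 303.05/22.7 = 6061/454 ≈ 13.3502.

θ̂_MAP = 13.3502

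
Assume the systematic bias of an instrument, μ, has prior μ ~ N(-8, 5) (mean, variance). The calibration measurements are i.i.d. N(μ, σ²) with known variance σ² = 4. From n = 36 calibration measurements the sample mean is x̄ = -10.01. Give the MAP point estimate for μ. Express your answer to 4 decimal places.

n = 36, x̄ = -10.01.
For a Normal prior and Normal likelihood with known variance, the posterior is Normal; its mode equals its mean, the precision-weighted average.
Prior precision 1/σ₀² = 1/5 = 0.2; data precision n/σ² = 36/4 = 9.
μ̂ = (0.2·(-8) + 9·(-10.01)) / (0.2 + 9) = (-91.69)/9.2 = -9169/920 ≈ -9.9663.

μ̂_MAP = -9.9663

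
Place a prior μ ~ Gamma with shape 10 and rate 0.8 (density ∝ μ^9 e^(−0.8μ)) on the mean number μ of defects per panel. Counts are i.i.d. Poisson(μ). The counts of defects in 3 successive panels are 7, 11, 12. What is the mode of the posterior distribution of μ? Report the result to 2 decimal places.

μ̂_MAP = 10.26

Σxᵢ = 7+11+12 = 30, with n = 3.
Posterior ∝ μ^9e^(−0.8μ) · μ^30e^(−3μ) = μ^39e^(−3.8μ), i.e. Gamma(shape=40, rate=3.8).
The mode of a Gamma(a, b) with a ≥ 1 (shape–rate) is (a−1)/b = 39/3.8 ≈ 10.26.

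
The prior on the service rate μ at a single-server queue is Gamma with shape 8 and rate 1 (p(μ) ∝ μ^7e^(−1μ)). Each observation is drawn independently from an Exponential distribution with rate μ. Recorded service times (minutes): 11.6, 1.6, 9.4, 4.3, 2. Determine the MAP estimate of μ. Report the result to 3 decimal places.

The Exponential(rate=μ) likelihood is ∝ μ^n e^(−μΣtᵢ). Here n = 5 and Σtᵢ = 11.6 + 1.6 + 9.4 + 4.3 + 2 = 28.9.
Posterior ∝ μ^7e^(−1μ) · μ^5e^(−28.9μ) = μ^12e^(−29.9μ), i.e. Gamma(13, 29.9).
Mode = (a−1)/b = 12/29.9 ≈ 0.401.

μ̂_MAP = 0.401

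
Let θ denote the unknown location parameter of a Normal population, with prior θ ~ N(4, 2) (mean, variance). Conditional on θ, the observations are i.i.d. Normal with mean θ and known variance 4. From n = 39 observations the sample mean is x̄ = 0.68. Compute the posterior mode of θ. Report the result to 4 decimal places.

n = 39, x̄ = 0.68.
For a Normal prior and Normal likelihood with known variance, the posterior is Normal; its mode equals its mean, the precision-weighted average.
Prior precision 1/σ₀² = 1/2 = 0.5; data precision n/σ² = 39/4 = 9.75.
θ̂ = (0.5·4 + 9.75·0.68) / (0.5 + 9.75) = 8.63/10.25 = 863/1025 ≈ 0.8420.

θ̂_MAP = 0.8420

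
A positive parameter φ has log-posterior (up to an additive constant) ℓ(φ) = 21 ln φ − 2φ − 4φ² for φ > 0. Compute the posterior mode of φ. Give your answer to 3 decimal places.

ℓ'(φ) = 21/φ − 2 − 8φ. Setting this to zero and multiplying by φ: 8φ² + 2φ − 21 = 0.
φ = (−2 + √(2² + 4·8·21)) / (2·8) = (−2 + √676) / 16 = (−2 + 26)/16 = 3/2.
ℓ''(φ) = −21/φ² − 8 < 0, confirming a maximum.

φ̂_MAP = 1.500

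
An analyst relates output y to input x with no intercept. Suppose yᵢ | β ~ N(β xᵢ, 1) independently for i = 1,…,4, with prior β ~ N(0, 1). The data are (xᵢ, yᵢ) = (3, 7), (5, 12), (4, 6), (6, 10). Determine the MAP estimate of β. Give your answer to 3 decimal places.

log p(β | y) = −Σ(yᵢ − βxᵢ)²/(2·1) − β²/(2·1) + const.
Setting the derivative to zero: Σxᵢ(yᵢ − βxᵢ)/1 − β/1 = 0, so β = Σxᵢyᵢ / (Σxᵢ² + σ²/τ²).
Σxᵢyᵢ = 3·7 + 5·12 + 4·6 + 6·10 = 165; Σxᵢ² = 86; σ²/τ² = 1.
β̂_MAP = 165 / (86 + 1) = 165/87 ≈ 1.897.

β̂_MAP = 1.897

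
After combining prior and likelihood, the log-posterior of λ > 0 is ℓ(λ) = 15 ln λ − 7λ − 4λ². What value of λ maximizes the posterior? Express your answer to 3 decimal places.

ℓ'(λ) = 15/λ − 7 − 8λ. Setting this to zero and multiplying by λ: 8λ² + 7λ − 15 = 0.
λ = (−7 + √(7² + 4·8·15)) / (2·8) = (−7 + √529) / 16 = (−7 + 23)/16 = 1.
ℓ''(λ) = −15/λ² − 8 < 0, confirming a maximum.

λ̂_MAP = 1.000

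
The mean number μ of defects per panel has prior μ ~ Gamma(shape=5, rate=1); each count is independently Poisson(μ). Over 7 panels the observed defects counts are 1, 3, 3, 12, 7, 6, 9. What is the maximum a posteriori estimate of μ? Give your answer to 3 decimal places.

Σxᵢ = 1+3+3+12+7+6+9 = 41, with n = 7.
Posterior ∝ μ^4e^(−1μ) · μ^41e^(−7μ) = μ^45e^(−8μ), i.e. Gamma(shape=46, rate=8).
The mode of a Gamma(a, b) with a ≥ 1 (shape–rate) is (a−1)/b = 45/8 ≈ 5.625.

μ̂_MAP = 5.625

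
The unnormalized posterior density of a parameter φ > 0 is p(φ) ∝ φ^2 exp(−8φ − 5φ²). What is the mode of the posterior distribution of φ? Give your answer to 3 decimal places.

ℓ'(φ) = 2/φ − 8 − 10φ. Setting this to zero and multiplying by φ: 10φ² + 8φ − 2 = 0.
φ = (−8 + √(8² + 4·10·2)) / (2·10) = (−8 + √144) / 20 = (−8 + 12)/20 = 1/5.
ℓ''(φ) = −2/φ² − 10 < 0, confirming a maximum.

φ̂_MAP = 0.200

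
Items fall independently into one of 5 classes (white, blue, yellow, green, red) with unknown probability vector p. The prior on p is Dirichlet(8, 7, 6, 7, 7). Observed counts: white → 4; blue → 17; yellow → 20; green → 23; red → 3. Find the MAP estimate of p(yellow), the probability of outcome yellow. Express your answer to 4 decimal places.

The posterior is Dirichlet(αᵢ + nᵢ) = Dirichlet(12, 24, 26, 30, 10).
For a Dirichlet(a₁,…,a_K) with all aᵢ > 1, the mode has j-th component (aⱼ − 1)/(Σaᵢ − K).
Here Σaᵢ = 102 and K = 5, so p(yellow) = (26 − 1)/(102 − 5) = 25/97 ≈ 0.2577.

MAP estimate of p(yellow) = 0.2577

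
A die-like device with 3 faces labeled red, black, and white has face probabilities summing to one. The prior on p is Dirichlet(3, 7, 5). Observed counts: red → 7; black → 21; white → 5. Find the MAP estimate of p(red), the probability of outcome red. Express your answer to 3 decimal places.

The posterior is Dirichlet(αᵢ + nᵢ) = Dirichlet(10, 28, 10).
For a Dirichlet(a₁,…,a_K) with all aᵢ > 1, the mode has j-th component (aⱼ − 1)/(Σaᵢ − K).
Here Σaᵢ = 48 and K = 3, so p(red) = (10 − 1)/(48 − 3) = 9/45 ≈ 0.200.

MAP estimate of p(red) = 0.200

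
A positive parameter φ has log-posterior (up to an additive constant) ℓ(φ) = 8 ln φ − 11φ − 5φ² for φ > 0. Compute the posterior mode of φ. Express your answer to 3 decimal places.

φ̂_MAP = 0.500

ℓ'(φ) = 8/φ − 11 − 10φ. Setting this to zero and multiplying by φ: 10φ² + 11φ − 8 = 0.
φ = (−11 + √(11² + 4·10·8)) / (2·10) = (−11 + √441) / 20 = (−11 + 21)/20 = 1/2.
ℓ''(φ) = −8/φ² − 10 < 0, confirming a maximum.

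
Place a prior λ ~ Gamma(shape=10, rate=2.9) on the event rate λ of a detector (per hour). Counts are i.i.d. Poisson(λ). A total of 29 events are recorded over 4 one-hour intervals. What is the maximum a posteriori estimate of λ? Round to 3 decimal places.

Σxᵢ = 29, n = 4.
Posterior ∝ λ^9e^(−2.9λ) · λ^29e^(−4λ) = λ^38e^(−6.9λ), i.e. Gamma(shape=39, rate=6.9).
The mode of a Gamma(a, b) with a ≥ 1 (shape–rate) is (a−1)/b = 38/6.9 ≈ 5.507.

λ̂_MAP = 5.507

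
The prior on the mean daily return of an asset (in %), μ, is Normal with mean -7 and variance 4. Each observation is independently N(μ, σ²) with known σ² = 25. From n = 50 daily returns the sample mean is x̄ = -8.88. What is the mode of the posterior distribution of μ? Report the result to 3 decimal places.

μ̂_MAP = -8.671

n = 50, x̄ = -8.88.
For a Normal prior and Normal likelihood with known variance, the posterior is Normal; its mode equals its mean, the precision-weighted average.
Prior precision 1/σ₀² = 1/4 = 0.25; data precision n/σ² = 50/25 = 2.
μ̂ = (0.25·(-7) + 2·(-8.88)) / (0.25 + 2) = (-19.51)/2.25 = -1951/225 ≈ -8.671.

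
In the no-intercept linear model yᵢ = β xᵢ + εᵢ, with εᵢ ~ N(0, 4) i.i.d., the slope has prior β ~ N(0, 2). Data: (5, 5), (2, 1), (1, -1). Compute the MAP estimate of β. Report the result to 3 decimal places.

log p(β | y) = −Σ(yᵢ − βxᵢ)²/(2·4) − β²/(2·2) + const.
Setting the derivative to zero: Σxᵢ(yᵢ − βxᵢ)/4 − β/2 = 0, so β = Σxᵢyᵢ / (Σxᵢ² + σ²/τ²).
Σxᵢyᵢ = 5·5 + 2·1 + 1·(-1) = 26; Σxᵢ² = 30; σ²/τ² = 2.
β̂_MAP = 26 / (30 + 2) = 26/32 ≈ 0.813.

β̂_MAP = 0.813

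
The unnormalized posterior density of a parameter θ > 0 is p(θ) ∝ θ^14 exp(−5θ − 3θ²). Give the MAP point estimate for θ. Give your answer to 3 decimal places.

θ̂_MAP = 1.167

ℓ'(θ) = 14/θ − 5 − 6θ. Setting this to zero and multiplying by θ: 6θ² + 5θ − 14 = 0.
θ = (−5 + √(5² + 4·6·14)) / (2·6) = (−5 + √361) / 12 = (−5 + 19)/12 = 7/6.
ℓ''(θ) = −14/θ² − 6 < 0, confirming a maximum.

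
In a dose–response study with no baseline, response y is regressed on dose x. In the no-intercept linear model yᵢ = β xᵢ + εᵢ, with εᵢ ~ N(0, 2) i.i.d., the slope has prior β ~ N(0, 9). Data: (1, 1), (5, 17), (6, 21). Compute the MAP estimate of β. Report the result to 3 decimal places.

β̂_MAP = 3.407

log p(β | y) = −Σ(yᵢ − βxᵢ)²/(2·2) − β²/(2·9) + const.
Setting the derivative to zero: Σxᵢ(yᵢ − βxᵢ)/2 − β/9 = 0, so β = Σxᵢyᵢ / (Σxᵢ² + σ²/τ²).
Σxᵢyᵢ = 1·1 + 5·17 + 6·21 = 212; Σxᵢ² = 62; σ²/τ² = 2/9.
β̂_MAP = 212 / (62 + 2/9) = 212/(560/9) = 477/140 ≈ 3.407.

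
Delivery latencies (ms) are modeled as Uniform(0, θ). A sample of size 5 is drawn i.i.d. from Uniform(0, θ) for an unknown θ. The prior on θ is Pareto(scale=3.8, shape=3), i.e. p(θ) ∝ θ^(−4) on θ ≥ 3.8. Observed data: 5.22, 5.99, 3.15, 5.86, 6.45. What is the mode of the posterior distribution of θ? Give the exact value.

θ̂_MAP = 6.45

The Uniform(0, θ) likelihood is θ^(−n) for θ ≥ max(xᵢ), zero otherwise. Here max(xᵢ) = 6.45.
Posterior ∝ θ^(−4) · θ^(−5) = θ^(−9) on θ ≥ max(3.8, 6.45) = 6.45.
This density is strictly decreasing in θ, so the posterior mode lies at the lower boundary of the support.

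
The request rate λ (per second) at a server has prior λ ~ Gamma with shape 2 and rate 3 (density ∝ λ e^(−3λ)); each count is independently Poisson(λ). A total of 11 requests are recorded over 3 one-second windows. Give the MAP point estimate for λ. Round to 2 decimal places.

λ̂_MAP = 2.00

Σxᵢ = 11, n = 3.
Posterior ∝ λe^(−3λ) · λ^11e^(−3λ) = λ^12e^(−6λ), i.e. Gamma(shape=13, rate=6).
The mode of a Gamma(a, b) with a ≥ 1 (shape–rate) is (a−1)/b = 12/6 ≈ 2.00.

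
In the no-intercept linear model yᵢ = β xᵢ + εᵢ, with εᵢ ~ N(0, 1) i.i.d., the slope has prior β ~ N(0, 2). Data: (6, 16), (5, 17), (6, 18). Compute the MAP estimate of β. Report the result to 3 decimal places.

β̂_MAP = 2.964

log p(β | y) = −Σ(yᵢ − βxᵢ)²/(2·1) − β²/(2·2) + const.
Setting the derivative to zero: Σxᵢ(yᵢ − βxᵢ)/1 − β/2 = 0, so β = Σxᵢyᵢ / (Σxᵢ² + σ²/τ²).
Σxᵢyᵢ = 6·16 + 5·17 + 6·18 = 289; Σxᵢ² = 97; σ²/τ² = 0.5.
β̂_MAP = 289 / (97 + 0.5) = 289/97.5 ≈ 2.964.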